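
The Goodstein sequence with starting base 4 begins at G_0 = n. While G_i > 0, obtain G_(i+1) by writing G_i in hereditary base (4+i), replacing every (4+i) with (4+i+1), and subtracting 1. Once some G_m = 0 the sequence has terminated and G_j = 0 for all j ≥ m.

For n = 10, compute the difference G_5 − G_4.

G_0=10  [base 4] 2·4 + 2  →[4↦5]→  2·5 + 2 = 12  −1 ⇒ G_1=11
G_1=11  [base 5] 2·5 + 1  →[5↦6]→  2·6 + 1 = 13  −1 ⇒ G_2=12
G_2=12  [base 6] 2·6  →[6↦7]→  2·7 = 14  −1 ⇒ G_3=13
G_3=13  [base 7] 7 + 6  →[7↦8]→  8 + 6 = 14  −1 ⇒ G_4=13
G_4=13  [base 8] 8 + 5  →[8↦9]→  9 + 5 = 14  −1 ⇒ G_5=13

0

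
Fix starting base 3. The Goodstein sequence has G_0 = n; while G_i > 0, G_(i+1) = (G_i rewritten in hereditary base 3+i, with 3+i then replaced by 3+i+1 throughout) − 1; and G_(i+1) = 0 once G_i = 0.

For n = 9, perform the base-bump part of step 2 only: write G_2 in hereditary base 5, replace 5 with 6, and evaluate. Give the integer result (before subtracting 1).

G_0=9  [base 3] 3^2  →[3↦4]→  4^2 = 16  −1 ⇒ G_1=15
G_1=15  [base 4] 3·4 + 3  →[4↦5]→  3·5 + 3 = 18  −1 ⇒ G_2=17
G_2=17  [base 5] 3·5 + 2  →[5↦6]→  3·6 + 2 = 20  −1 ⇒ G_3=19

20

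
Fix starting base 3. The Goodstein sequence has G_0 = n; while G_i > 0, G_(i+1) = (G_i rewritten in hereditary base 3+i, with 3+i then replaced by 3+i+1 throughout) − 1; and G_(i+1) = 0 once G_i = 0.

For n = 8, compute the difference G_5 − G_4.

0

[0] 8 ≡ 2·3 + 2 (base 3). Lift 4: 10. −1: 9.
[1] 9 ≡ 2·4 + 1 (base 4). Lift 5: 11. −1: 10.
[2] 10 ≡ 2·5 (base 5). Lift 6: 12. −1: 11.
[3] 11 ≡ 6 + 5 (base 6). Lift 7: 12. −1: 11.
[4] 11 ≡ 7 + 4 (base 7). Lift 8: 12. −1: 11.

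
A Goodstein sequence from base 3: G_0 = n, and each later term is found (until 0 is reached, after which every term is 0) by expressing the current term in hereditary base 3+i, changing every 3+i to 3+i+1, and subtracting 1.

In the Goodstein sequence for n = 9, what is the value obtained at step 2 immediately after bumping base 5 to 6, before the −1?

20

i=0: 9 = 3^2 (b=3); 3→4: 4^2 = 16; 16−1 = 15
i=1: 15 = 3·4 + 3 (b=4); 4→5: 3·5 + 3 = 18; 18−1 = 17
i=2: 17 = 3·5 + 2 (b=5); 5→6: 3·6 + 2 = 20; 20−1 = 19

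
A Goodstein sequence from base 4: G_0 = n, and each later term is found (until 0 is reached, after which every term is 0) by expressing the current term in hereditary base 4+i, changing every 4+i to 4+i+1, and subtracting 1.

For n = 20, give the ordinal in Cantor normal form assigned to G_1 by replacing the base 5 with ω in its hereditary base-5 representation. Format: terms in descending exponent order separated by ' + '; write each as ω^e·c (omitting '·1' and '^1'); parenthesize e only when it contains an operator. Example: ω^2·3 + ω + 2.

ω^2 + 4

i=0: 20 = 4^2 + 4 (b=4); 4→5: 5^2 + 5 = 30; 30−1 = 29
i=1: 29 = 5^2 + 4 (b=5); 5→6: 6^2 + 4 = 40; 40−1 = 39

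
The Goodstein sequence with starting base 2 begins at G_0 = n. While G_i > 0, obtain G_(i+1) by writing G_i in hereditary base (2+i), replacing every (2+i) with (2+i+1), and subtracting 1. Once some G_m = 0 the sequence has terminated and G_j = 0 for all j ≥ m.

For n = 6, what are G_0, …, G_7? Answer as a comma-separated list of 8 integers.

base 2: 6 = 2^2 + 2; at 3: 3^3 + 3 = 30; next = 29
base 3: 29 = 3^3 + 2; at 4: 4^4 + 2 = 258; next = 257
base 4: 257 = 4^4 + 1; at 5: 5^5 + 1 = 3126; next = 3125
base 5: 3125 = 5^5; at 6: 6^6 = 46656; next = 46655
base 6: 46655 = 5·6^5 + 5·6^4 + 5·6^3 + 5·6^2 + 5·6 + 5; at 7: 5·7^5 + 5·7^4 + 5·7^3 + 5·7^2 + 5·7 + 5 = 98040; next = 98039
base 7: 98039 = 5·7^5 + 5·7^4 + 5·7^3 + 5·7^2 + 5·7 + 4; at 8: 5·8^5 + 5·8^4 + 5·8^3 + 5·8^2 + 5·8 + 4 = 187244; next = 187243
base 8: 187243 = 5·8^5 + 5·8^4 + 5·8^3 + 5·8^2 + 5·8 + 3; at 9: 5·9^5 + 5·9^4 + 5·9^3 + 5·9^2 + 5·9 + 3 = 332148; next = 332147

6, 29, 257, 3125, 46655, 98039, 187243, 332147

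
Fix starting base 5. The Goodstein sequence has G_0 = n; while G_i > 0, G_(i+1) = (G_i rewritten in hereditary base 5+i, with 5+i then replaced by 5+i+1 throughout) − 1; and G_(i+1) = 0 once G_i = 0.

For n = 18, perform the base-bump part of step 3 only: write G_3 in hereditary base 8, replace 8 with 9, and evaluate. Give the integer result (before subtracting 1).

27

[0] 18 ≡ 3·5 + 3 (base 5). Lift 6: 21. −1: 20.
[1] 20 ≡ 3·6 + 2 (base 6). Lift 7: 23. −1: 22.
[2] 22 ≡ 3·7 + 1 (base 7). Lift 8: 25. −1: 24.
[3] 24 ≡ 3·8 (base 8). Lift 9: 27. −1: 26.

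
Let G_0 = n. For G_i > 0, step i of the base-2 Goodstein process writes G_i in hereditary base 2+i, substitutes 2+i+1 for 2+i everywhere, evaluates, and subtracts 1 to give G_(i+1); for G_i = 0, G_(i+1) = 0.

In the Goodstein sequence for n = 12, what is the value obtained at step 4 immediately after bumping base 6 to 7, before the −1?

5764911

base 2: 12 = 2^(2 + 1) + 2^2; at 3: 3^(3 + 1) + 3^3 = 108; next = 107
base 3: 107 = 3^(3 + 1) + 2·3^2 + 2·3 + 2; at 4: 4^(4 + 1) + 2·4^2 + 2·4 + 2 = 1066; next = 1065
base 4: 1065 = 4^(4 + 1) + 2·4^2 + 2·4 + 1; at 5: 5^(5 + 1) + 2·5^2 + 2·5 + 1 = 15686; next = 15685
base 5: 15685 = 5^(5 + 1) + 2·5^2 + 2·5; at 6: 6^(6 + 1) + 2·6^2 + 2·6 = 280020; next = 280019
base 6: 280019 = 6^(6 + 1) + 2·6^2 + 6 + 5; at 7: 7^(7 + 1) + 2·7^2 + 7 + 5 = 5764911; next = 5764910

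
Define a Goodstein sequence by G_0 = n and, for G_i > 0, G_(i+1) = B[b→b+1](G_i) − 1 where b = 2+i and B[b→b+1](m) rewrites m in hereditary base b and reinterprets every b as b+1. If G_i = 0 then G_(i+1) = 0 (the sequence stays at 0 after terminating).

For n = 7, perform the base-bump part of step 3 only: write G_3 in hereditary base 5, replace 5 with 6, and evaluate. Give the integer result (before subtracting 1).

7 —HB2→ 2^2 + 2 + 1 —bump→ 3^3 + 3 + 1 = 31 —(−1)→ 30
30 —HB3→ 3^3 + 3 —bump→ 4^4 + 4 = 260 —(−1)→ 259
259 —HB4→ 4^4 + 3 —bump→ 5^5 + 3 = 3128 —(−1)→ 3127

46658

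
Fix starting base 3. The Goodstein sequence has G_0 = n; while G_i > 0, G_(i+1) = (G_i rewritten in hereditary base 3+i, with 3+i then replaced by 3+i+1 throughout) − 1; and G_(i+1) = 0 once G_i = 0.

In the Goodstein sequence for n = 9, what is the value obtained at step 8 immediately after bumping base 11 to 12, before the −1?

base 3: 9 = 3^2; at 4: 4^2 = 16; next = 15
base 4: 15 = 3·4 + 3; at 5: 3·5 + 3 = 18; next = 17
base 5: 17 = 3·5 + 2; at 6: 3·6 + 2 = 20; next = 19
base 6: 19 = 3·6 + 1; at 7: 3·7 + 1 = 22; next = 21
base 7: 21 = 3·7; at 8: 3·8 = 24; next = 23
base 8: 23 = 2·8 + 7; at 9: 2·9 + 7 = 25; next = 24
base 9: 24 = 2·9 + 6; at 10: 2·10 + 6 = 26; next = 25
base 10: 25 = 2·10 + 5; at 11: 2·11 + 5 = 27; next = 26
base 11: 26 = 2·11 + 4; at 12: 2·12 + 4 = 28; next = 27

28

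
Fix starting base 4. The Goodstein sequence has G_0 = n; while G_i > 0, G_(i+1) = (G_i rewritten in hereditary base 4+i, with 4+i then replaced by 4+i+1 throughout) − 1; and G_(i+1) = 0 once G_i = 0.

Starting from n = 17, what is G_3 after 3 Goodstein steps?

base 4: 17 = 4^2 + 1; at 5: 5^2 + 1 = 26; next = 25
base 5: 25 = 5^2; at 6: 6^2 = 36; next = 35
base 6: 35 = 5·6 + 5; at 7: 5·7 + 5 = 40; next = 39
base 7: 39 = 5·7 + 4; at 8: 5·8 + 4 = 44; next = 43

39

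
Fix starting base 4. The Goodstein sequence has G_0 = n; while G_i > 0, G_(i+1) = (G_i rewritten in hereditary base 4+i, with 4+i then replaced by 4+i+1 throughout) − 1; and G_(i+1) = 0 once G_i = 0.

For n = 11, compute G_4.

G_0 = 11. HB_4(11) = 2·4 + 3. Bump = 13. G_1 = 12.
G_1 = 12. HB_5(12) = 2·5 + 2. Bump = 14. G_2 = 13.
G_2 = 13. HB_6(13) = 2·6 + 1. Bump = 15. G_3 = 14.
G_3 = 14. HB_7(14) = 2·7. Bump = 16. G_4 = 15.

15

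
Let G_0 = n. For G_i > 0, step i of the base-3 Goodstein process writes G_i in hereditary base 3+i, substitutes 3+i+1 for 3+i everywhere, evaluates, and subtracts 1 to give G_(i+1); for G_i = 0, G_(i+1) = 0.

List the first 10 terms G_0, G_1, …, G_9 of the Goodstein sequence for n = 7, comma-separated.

7, 8, 9, 9, 9, 9, 9, 9, 8, 7

[0] 7 ≡ 2·3 + 1 (base 3). Lift 4: 9. −1: 8.
[1] 8 ≡ 2·4 (base 4). Lift 5: 10. −1: 9.
[2] 9 ≡ 5 + 4 (base 5). Lift 6: 10. −1: 9.
[3] 9 ≡ 6 + 3 (base 6). Lift 7: 10. −1: 9.
[4] 9 ≡ 7 + 2 (base 7). Lift 8: 10. −1: 9.
[5] 9 ≡ 8 + 1 (base 8). Lift 9: 10. −1: 9.
[6] 9 ≡ 9 (base 9). Lift 10: 10. −1: 9.
[7] 9 ≡ 9 (base 10). Lift 11: 9. −1: 8.
[8] 8 ≡ 8 (base 11). Lift 12: 8. −1: 7.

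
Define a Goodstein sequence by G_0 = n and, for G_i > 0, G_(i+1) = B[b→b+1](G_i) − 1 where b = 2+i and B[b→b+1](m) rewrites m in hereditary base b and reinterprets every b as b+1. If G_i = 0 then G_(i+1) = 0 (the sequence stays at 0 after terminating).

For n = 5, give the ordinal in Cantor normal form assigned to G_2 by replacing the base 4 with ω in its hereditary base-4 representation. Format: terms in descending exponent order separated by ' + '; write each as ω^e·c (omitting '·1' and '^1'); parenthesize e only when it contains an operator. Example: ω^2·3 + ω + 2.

[0] 5 ≡ 2^2 + 1 (base 2). Lift 3: 28. −1: 27.
[1] 27 ≡ 3^3 (base 3). Lift 4: 256. −1: 255.
[2] 255 ≡ 3·4^3 + 3·4^2 + 3·4 + 3 (base 4). Lift 5: 468. −1: 467.

ω^3·3 + ω^2·3 + ω·3 + 3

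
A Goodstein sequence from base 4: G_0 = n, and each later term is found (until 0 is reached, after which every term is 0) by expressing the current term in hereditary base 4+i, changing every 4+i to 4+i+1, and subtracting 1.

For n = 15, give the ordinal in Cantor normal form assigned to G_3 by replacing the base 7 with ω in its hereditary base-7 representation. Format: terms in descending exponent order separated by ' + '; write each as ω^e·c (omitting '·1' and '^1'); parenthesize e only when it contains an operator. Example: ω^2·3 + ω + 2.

step 0: 15 = 3·4 + 3; sub 5 for 4: 3·5 + 3; = 18; G_1 = 18−1 = 17
step 1: 17 = 3·5 + 2; sub 6 for 5: 3·6 + 2; = 20; G_2 = 20−1 = 19
step 2: 19 = 3·6 + 1; sub 7 for 6: 3·7 + 1; = 22; G_3 = 22−1 = 21

ω·3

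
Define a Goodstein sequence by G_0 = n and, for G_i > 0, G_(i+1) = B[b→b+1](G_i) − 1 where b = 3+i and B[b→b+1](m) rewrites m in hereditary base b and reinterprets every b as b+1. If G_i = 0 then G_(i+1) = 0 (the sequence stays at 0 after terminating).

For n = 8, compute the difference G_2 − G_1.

8 —HB3→ 2·3 + 2 —bump→ 2·4 + 2 = 10 —(−1)→ 9
9 —HB4→ 2·4 + 1 —bump→ 2·5 + 1 = 11 —(−1)→ 10

1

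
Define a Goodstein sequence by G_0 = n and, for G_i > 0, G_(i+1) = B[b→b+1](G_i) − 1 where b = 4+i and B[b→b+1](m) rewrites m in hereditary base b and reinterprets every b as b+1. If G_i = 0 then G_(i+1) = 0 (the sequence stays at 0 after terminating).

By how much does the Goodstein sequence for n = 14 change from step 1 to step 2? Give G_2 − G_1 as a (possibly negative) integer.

base 4: 14 = 3·4 + 2; at 5: 3·5 + 2 = 17; next = 16
base 5: 16 = 3·5 + 1; at 6: 3·6 + 1 = 19; next = 18

2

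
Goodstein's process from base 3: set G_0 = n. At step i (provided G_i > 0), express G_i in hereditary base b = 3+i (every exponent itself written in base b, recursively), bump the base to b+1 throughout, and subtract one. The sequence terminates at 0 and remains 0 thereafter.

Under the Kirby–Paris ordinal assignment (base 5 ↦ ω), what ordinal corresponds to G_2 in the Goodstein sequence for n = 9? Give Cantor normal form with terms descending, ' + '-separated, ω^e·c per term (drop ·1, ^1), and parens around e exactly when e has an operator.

ω·3 + 2

(0) 9|_3 = 3^2 ↦ 4^2|_4 = 16 ⇒ 15
(1) 15|_4 = 3·4 + 3 ↦ 3·5 + 3|_5 = 18 ⇒ 17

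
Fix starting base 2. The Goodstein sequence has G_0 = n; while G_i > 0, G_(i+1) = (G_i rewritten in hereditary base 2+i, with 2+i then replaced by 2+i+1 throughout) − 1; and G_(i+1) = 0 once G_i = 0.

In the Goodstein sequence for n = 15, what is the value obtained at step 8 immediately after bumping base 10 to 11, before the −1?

G_0 = 15. HB_2(15) = 2^(2 + 1) + 2^2 + 2 + 1. Bump = 112. G_1 = 111.
G_1 = 111. HB_3(111) = 3^(3 + 1) + 3^3 + 3. Bump = 1284. G_2 = 1283.
G_2 = 1283. HB_4(1283) = 4^(4 + 1) + 4^4 + 3. Bump = 18753. G_3 = 18752.
G_3 = 18752. HB_5(18752) = 5^(5 + 1) + 5^5 + 2. Bump = 326594. G_4 = 326593.
G_4 = 326593. HB_6(326593) = 6^(6 + 1) + 6^6 + 1. Bump = 6588345. G_5 = 6588344.
G_5 = 6588344. HB_7(6588344) = 7^(7 + 1) + 7^7. Bump = 150994944. G_6 = 150994943.
G_6 = 150994943. HB_8(150994943) = 8^(8 + 1) + 7·8^7 + 7·8^6 + 7·8^5 + 7·8^4 + 7·8^3 + 7·8^2 + 7·8 + 7. Bump = 3524450281. G_7 = 3524450280.
G_7 = 3524450280. HB_9(3524450280) = 9^(9 + 1) + 7·9^7 + 7·9^6 + 7·9^5 + 7·9^4 + 7·9^3 + 7·9^2 + 7·9 + 6. Bump = 100077777776. G_8 = 100077777775.
G_8 = 100077777775. HB_10(100077777775) = 10^(10 + 1) + 7·10^7 + 7·10^6 + 7·10^5 + 7·10^4 + 7·10^3 + 7·10^2 + 7·10 + 5. Bump = 3138578427935. G_9 = 3138578427934.

3138578427935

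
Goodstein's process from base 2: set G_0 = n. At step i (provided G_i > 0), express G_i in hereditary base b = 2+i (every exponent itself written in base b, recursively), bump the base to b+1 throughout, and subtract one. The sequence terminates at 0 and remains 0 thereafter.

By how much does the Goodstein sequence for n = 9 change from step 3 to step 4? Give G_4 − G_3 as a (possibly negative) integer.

G_0 = 9. HB_2(9) = 2^(2 + 1) + 1. Bump = 82. G_1 = 81.
G_1 = 81. HB_3(81) = 3^(3 + 1). Bump = 1024. G_2 = 1023.
G_2 = 1023. HB_4(1023) = 3·4^4 + 3·4^3 + 3·4^2 + 3·4 + 3. Bump = 9843. G_3 = 9842.
G_3 = 9842. HB_5(9842) = 3·5^5 + 3·5^3 + 3·5^2 + 3·5 + 2. Bump = 140744. G_4 = 140743.

130901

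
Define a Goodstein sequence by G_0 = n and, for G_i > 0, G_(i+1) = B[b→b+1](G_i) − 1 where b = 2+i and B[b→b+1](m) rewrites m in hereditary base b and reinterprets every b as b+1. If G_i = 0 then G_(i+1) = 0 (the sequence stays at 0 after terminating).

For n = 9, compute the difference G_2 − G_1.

G_0 = 9. HB_2(9) = 2^(2 + 1) + 1. Bump = 82. G_1 = 81.
G_1 = 81. HB_3(81) = 3^(3 + 1). Bump = 1024. G_2 = 1023.

942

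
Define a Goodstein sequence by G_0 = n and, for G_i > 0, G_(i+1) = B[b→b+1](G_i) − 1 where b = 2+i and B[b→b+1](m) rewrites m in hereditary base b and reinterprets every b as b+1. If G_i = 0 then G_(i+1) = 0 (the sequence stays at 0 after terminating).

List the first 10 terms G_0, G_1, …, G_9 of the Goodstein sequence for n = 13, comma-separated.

13, 108, 1279, 16092, 280711, 5765998, 134219479, 3486786855, 100000003325, 3138428381103

[0] 13 ≡ 2^(2 + 1) + 2^2 + 1 (base 2). Lift 3: 109. −1: 108.
[1] 108 ≡ 3^(3 + 1) + 3^3 (base 3). Lift 4: 1280. −1: 1279.
[2] 1279 ≡ 4^(4 + 1) + 3·4^3 + 3·4^2 + 3·4 + 3 (base 4). Lift 5: 16093. −1: 16092.
[3] 16092 ≡ 5^(5 + 1) + 3·5^3 + 3·5^2 + 3·5 + 2 (base 5). Lift 6: 280712. −1: 280711.
[4] 280711 ≡ 6^(6 + 1) + 3·6^3 + 3·6^2 + 3·6 + 1 (base 6). Lift 7: 5765999. −1: 5765998.
[5] 5765998 ≡ 7^(7 + 1) + 3·7^3 + 3·7^2 + 3·7 (base 7). Lift 8: 134219480. −1: 134219479.
[6] 134219479 ≡ 8^(8 + 1) + 3·8^3 + 3·8^2 + 2·8 + 7 (base 8). Lift 9: 3486786856. −1: 3486786855.
[7] 3486786855 ≡ 9^(9 + 1) + 3·9^3 + 3·9^2 + 2·9 + 6 (base 9). Lift 10: 100000003326. −1: 100000003325.
[8] 100000003325 ≡ 10^(10 + 1) + 3·10^3 + 3·10^2 + 2·10 + 5 (base 10). Lift 11: 3138428381104. −1: 3138428381103.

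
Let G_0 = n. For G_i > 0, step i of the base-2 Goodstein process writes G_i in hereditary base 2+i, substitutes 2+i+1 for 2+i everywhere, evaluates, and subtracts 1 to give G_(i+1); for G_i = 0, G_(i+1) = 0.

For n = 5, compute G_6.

1751

5 —HB2→ 2^2 + 1 —bump→ 3^3 + 1 = 28 —(−1)→ 27
27 —HB3→ 3^3 —bump→ 4^4 = 256 —(−1)→ 255
255 —HB4→ 3·4^3 + 3·4^2 + 3·4 + 3 —bump→ 3·5^3 + 3·5^2 + 3·5 + 3 = 468 —(−1)→ 467
467 —HB5→ 3·5^3 + 3·5^2 + 3·5 + 2 —bump→ 3·6^3 + 3·6^2 + 3·6 + 2 = 776 —(−1)→ 775
775 —HB6→ 3·6^3 + 3·6^2 + 3·6 + 1 —bump→ 3·7^3 + 3·7^2 + 3·7 + 1 = 1198 —(−1)→ 1197
1197 —HB7→ 3·7^3 + 3·7^2 + 3·7 —bump→ 3·8^3 + 3·8^2 + 3·8 = 1752 —(−1)→ 1751
1751 —HB8→ 3·8^3 + 3·8^2 + 2·8 + 7 —bump→ 3·9^3 + 3·9^2 + 2·9 + 7 = 2455 —(−1)→ 2454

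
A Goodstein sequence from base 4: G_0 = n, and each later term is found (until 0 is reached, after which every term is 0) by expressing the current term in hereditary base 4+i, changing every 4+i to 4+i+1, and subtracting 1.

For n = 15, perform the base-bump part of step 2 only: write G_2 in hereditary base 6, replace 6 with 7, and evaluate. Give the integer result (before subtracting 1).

22

step 0: 15 = 3·4 + 3; sub 5 for 4: 3·5 + 3; = 18; G_1 = 18−1 = 17
step 1: 17 = 3·5 + 2; sub 6 for 5: 3·6 + 2; = 20; G_2 = 20−1 = 19
step 2: 19 = 3·6 + 1; sub 7 for 6: 3·7 + 1; = 22; G_3 = 22−1 = 21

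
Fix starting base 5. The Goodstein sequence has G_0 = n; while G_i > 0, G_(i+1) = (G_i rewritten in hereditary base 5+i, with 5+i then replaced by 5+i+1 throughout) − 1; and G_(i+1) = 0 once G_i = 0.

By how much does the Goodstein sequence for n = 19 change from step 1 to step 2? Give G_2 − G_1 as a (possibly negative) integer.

2

(0) 19|_5 = 3·5 + 4 ↦ 3·6 + 4|_6 = 22 ⇒ 21
(1) 21|_6 = 3·6 + 3 ↦ 3·7 + 3|_7 = 24 ⇒ 23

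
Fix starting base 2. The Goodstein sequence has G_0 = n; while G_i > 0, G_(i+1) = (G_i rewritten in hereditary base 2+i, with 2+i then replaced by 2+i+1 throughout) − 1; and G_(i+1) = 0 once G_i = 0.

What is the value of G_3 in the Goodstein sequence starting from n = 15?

15 —HB2→ 2^(2 + 1) + 2^2 + 2 + 1 —bump→ 3^(3 + 1) + 3^3 + 3 + 1 = 112 —(−1)→ 111
111 —HB3→ 3^(3 + 1) + 3^3 + 3 —bump→ 4^(4 + 1) + 4^4 + 4 = 1284 —(−1)→ 1283
1283 —HB4→ 4^(4 + 1) + 4^4 + 3 —bump→ 5^(5 + 1) + 5^5 + 3 = 18753 —(−1)→ 18752

18752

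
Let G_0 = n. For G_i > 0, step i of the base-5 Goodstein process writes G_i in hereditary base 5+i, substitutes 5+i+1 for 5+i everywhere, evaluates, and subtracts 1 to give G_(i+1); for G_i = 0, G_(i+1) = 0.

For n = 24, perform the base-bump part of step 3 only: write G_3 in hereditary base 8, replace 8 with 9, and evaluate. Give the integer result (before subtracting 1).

(0) 24|_5 = 4·5 + 4 ↦ 4·6 + 4|_6 = 28 ⇒ 27
(1) 27|_6 = 4·6 + 3 ↦ 4·7 + 3|_7 = 31 ⇒ 30
(2) 30|_7 = 4·7 + 2 ↦ 4·8 + 2|_8 = 34 ⇒ 33
(3) 33|_8 = 4·8 + 1 ↦ 4·9 + 1|_9 = 37 ⇒ 36

37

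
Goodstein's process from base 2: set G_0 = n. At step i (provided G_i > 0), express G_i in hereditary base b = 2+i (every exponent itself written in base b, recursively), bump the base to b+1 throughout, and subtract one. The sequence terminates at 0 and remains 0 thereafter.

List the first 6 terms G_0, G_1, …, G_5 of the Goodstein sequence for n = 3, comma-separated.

base 2: 3 = 2 + 1; at 3: 3 + 1 = 4; next = 3
base 3: 3 = 3; at 4: 4 = 4; next = 3
base 4: 3 = 3; at 5: 3 = 3; next = 2
base 5: 2 = 2; at 6: 2 = 2; next = 1
base 6: 1 = 1; at 7: 1 = 1; next = 0

3, 3, 3, 2, 1, 0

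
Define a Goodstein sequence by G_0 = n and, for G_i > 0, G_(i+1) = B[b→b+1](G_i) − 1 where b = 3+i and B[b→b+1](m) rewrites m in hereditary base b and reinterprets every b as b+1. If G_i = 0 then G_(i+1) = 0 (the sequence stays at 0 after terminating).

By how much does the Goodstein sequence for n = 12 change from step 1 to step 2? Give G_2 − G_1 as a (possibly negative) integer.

i=0: 12 = 3^2 + 3 (b=3); 3→4: 4^2 + 4 = 20; 20−1 = 19
i=1: 19 = 4^2 + 3 (b=4); 4→5: 5^2 + 3 = 28; 28−1 = 27

8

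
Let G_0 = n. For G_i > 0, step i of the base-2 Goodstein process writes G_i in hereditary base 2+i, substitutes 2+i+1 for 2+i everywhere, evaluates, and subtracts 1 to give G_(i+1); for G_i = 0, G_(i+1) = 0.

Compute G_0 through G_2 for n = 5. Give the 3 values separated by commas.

(0) 5|_2 = 2^2 + 1 ↦ 3^3 + 1|_3 = 28 ⇒ 27
(1) 27|_3 = 3^3 ↦ 4^4|_4 = 256 ⇒ 255

5, 27, 255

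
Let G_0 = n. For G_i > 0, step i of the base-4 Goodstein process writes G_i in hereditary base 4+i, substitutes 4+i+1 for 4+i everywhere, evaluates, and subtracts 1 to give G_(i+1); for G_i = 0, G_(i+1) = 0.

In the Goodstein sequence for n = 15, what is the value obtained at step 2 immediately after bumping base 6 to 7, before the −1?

22

step 0: 15 = 3·4 + 3; sub 5 for 4: 3·5 + 3; = 18; G_1 = 18−1 = 17
step 1: 17 = 3·5 + 2; sub 6 for 5: 3·6 + 2; = 20; G_2 = 20−1 = 19
step 2: 19 = 3·6 + 1; sub 7 for 6: 3·7 + 1; = 22; G_3 = 22−1 = 21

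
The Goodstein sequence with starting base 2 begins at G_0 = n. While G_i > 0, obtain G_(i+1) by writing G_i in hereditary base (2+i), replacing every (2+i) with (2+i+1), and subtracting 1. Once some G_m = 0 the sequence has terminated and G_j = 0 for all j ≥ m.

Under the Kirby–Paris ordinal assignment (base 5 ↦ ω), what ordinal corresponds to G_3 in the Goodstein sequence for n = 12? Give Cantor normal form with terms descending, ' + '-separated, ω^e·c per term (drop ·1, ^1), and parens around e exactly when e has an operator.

ω^(ω + 1) + ω^2·2 + ω·2

step 0: 12 = 2^(2 + 1) + 2^2; sub 3 for 2: 3^(3 + 1) + 3^3; = 108; G_1 = 108−1 = 107
step 1: 107 = 3^(3 + 1) + 2·3^2 + 2·3 + 2; sub 4 for 3: 4^(4 + 1) + 2·4^2 + 2·4 + 2; = 1066; G_2 = 1066−1 = 1065
step 2: 1065 = 4^(4 + 1) + 2·4^2 + 2·4 + 1; sub 5 for 4: 5^(5 + 1) + 2·5^2 + 2·5 + 1; = 15686; G_3 = 15686−1 = 15685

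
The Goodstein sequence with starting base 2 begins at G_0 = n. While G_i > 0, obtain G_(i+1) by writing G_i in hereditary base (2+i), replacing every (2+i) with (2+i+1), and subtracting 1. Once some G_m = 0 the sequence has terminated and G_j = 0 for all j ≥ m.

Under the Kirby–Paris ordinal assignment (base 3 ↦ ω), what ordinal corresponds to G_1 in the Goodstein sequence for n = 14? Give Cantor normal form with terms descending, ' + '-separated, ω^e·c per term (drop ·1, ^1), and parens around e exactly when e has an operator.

G_0 = 14. HB_2(14) = 2^(2 + 1) + 2^2 + 2. Bump = 111. G_1 = 110.
G_1 = 110. HB_3(110) = 3^(3 + 1) + 3^3 + 2. Bump = 1282. G_2 = 1281.

ω^(ω + 1) + ω^ω + 2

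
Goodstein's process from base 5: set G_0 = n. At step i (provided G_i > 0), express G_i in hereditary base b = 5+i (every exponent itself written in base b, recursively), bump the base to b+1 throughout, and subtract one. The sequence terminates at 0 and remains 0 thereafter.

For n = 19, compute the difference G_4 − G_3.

2

G_0 = 19. HB_5(19) = 3·5 + 4. Bump = 22. G_1 = 21.
G_1 = 21. HB_6(21) = 3·6 + 3. Bump = 24. G_2 = 23.
G_2 = 23. HB_7(23) = 3·7 + 2. Bump = 26. G_3 = 25.
G_3 = 25. HB_8(25) = 3·8 + 1. Bump = 28. G_4 = 27.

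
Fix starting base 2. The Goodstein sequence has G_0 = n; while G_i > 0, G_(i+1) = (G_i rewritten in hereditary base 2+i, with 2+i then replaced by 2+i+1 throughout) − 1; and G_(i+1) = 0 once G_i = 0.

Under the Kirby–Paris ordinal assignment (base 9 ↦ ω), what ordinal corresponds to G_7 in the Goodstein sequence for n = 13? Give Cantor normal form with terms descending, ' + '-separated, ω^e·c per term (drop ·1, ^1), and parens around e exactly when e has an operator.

ω^(ω + 1) + ω^3·3 + ω^2·3 + ω·2 + 6

i=0: 13 = 2^(2 + 1) + 2^2 + 1 (b=2); 2→3: 3^(3 + 1) + 3^3 + 1 = 109; 109−1 = 108
i=1: 108 = 3^(3 + 1) + 3^3 (b=3); 3→4: 4^(4 + 1) + 4^4 = 1280; 1280−1 = 1279
i=2: 1279 = 4^(4 + 1) + 3·4^3 + 3·4^2 + 3·4 + 3 (b=4); 4→5: 5^(5 + 1) + 3·5^3 + 3·5^2 + 3·5 + 3 = 16093; 16093−1 = 16092
i=3: 16092 = 5^(5 + 1) + 3·5^3 + 3·5^2 + 3·5 + 2 (b=5); 5→6: 6^(6 + 1) + 3·6^3 + 3·6^2 + 3·6 + 2 = 280712; 280712−1 = 280711
i=4: 280711 = 6^(6 + 1) + 3·6^3 + 3·6^2 + 3·6 + 1 (b=6); 6→7: 7^(7 + 1) + 3·7^3 + 3·7^2 + 3·7 + 1 = 5765999; 5765999−1 = 5765998
i=5: 5765998 = 7^(7 + 1) + 3·7^3 + 3·7^2 + 3·7 (b=7); 7→8: 8^(8 + 1) + 3·8^3 + 3·8^2 + 3·8 = 134219480; 134219480−1 = 134219479
i=6: 134219479 = 8^(8 + 1) + 3·8^3 + 3·8^2 + 2·8 + 7 (b=8); 8→9: 9^(9 + 1) + 3·9^3 + 3·9^2 + 2·9 + 7 = 3486786856; 3486786856−1 = 3486786855
i=7: 3486786855 = 9^(9 + 1) + 3·9^3 + 3·9^2 + 2·9 + 6 (b=9); 9→10: 10^(10 + 1) + 3·10^3 + 3·10^2 + 2·10 + 6 = 100000003326; 100000003326−1 = 100000003325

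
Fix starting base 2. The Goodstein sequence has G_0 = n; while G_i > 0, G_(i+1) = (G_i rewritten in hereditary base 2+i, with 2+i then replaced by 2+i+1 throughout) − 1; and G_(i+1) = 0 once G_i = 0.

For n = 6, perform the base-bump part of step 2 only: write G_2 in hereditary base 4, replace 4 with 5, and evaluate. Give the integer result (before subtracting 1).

3126

i=0: 6 = 2^2 + 2 (b=2); 2→3: 3^3 + 3 = 30; 30−1 = 29
i=1: 29 = 3^3 + 2 (b=3); 3→4: 4^4 + 2 = 258; 258−1 = 257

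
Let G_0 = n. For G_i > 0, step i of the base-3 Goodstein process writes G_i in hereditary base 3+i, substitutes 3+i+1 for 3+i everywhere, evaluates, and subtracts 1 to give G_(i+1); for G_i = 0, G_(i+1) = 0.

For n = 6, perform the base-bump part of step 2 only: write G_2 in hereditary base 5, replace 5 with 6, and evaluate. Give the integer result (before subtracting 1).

8

(0) 6|_3 = 2·3 ↦ 2·4|_4 = 8 ⇒ 7
(1) 7|_4 = 4 + 3 ↦ 5 + 3|_5 = 8 ⇒ 7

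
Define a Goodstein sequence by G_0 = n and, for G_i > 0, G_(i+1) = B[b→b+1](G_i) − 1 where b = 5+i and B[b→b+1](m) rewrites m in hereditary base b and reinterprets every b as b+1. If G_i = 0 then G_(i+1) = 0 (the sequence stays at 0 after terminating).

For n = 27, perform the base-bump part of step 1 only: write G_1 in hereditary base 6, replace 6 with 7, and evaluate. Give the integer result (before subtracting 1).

50

base 5: 27 = 5^2 + 2; at 6: 6^2 + 2 = 38; next = 37
base 6: 37 = 6^2 + 1; at 7: 7^2 + 1 = 50; next = 49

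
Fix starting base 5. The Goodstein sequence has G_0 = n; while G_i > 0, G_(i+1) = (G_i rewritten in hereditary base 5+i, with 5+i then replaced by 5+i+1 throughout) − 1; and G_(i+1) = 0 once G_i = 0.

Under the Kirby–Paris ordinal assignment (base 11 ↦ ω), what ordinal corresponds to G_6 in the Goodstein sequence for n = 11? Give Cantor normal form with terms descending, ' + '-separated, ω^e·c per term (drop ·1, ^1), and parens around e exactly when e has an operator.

ω + 2

(0) 11|_5 = 2·5 + 1 ↦ 2·6 + 1|_6 = 13 ⇒ 12
(1) 12|_6 = 2·6 ↦ 2·7|_7 = 14 ⇒ 13
(2) 13|_7 = 7 + 6 ↦ 8 + 6|_8 = 14 ⇒ 13
(3) 13|_8 = 8 + 5 ↦ 9 + 5|_9 = 14 ⇒ 13
(4) 13|_9 = 9 + 4 ↦ 10 + 4|_10 = 14 ⇒ 13
(5) 13|_10 = 10 + 3 ↦ 11 + 3|_11 = 14 ⇒ 13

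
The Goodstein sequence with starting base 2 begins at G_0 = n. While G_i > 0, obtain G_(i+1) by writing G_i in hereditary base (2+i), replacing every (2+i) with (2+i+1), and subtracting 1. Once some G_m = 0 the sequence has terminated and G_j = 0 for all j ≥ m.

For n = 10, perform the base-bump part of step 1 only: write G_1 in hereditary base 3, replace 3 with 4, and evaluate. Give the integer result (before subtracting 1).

1026

G_0 = 10. HB_2(10) = 2^(2 + 1) + 2. Bump = 84. G_1 = 83.
G_1 = 83. HB_3(83) = 3^(3 + 1) + 2. Bump = 1026. G_2 = 1025.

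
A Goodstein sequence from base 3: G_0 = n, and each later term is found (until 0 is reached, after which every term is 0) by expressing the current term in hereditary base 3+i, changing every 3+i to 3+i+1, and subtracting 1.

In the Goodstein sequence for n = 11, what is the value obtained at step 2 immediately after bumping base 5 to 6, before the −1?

i=0: 11 = 3^2 + 2 (b=3); 3→4: 4^2 + 2 = 18; 18−1 = 17
i=1: 17 = 4^2 + 1 (b=4); 4→5: 5^2 + 1 = 26; 26−1 = 25
i=2: 25 = 5^2 (b=5); 5→6: 6^2 = 36; 36−1 = 35

36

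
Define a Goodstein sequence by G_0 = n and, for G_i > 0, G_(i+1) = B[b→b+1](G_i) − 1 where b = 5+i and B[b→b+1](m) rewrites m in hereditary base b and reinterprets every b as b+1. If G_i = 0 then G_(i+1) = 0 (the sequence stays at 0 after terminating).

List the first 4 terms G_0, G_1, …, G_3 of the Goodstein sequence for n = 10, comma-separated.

10 —HB5→ 2·5 —bump→ 2·6 = 12 —(−1)→ 11
11 —HB6→ 6 + 5 —bump→ 7 + 5 = 12 —(−1)→ 11
11 —HB7→ 7 + 4 —bump→ 8 + 4 = 12 —(−1)→ 11

10, 11, 11, 11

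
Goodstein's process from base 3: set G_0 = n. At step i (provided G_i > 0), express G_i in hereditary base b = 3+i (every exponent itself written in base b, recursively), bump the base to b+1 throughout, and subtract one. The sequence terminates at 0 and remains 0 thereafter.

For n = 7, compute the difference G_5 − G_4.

step 0: 7 = 2·3 + 1; sub 4 for 3: 2·4 + 1; = 9; G_1 = 9−1 = 8
step 1: 8 = 2·4; sub 5 for 4: 2·5; = 10; G_2 = 10−1 = 9
step 2: 9 = 5 + 4; sub 6 for 5: 6 + 4; = 10; G_3 = 10−1 = 9
step 3: 9 = 6 + 3; sub 7 for 6: 7 + 3; = 10; G_4 = 10−1 = 9
step 4: 9 = 7 + 2; sub 8 for 7: 8 + 2; = 10; G_5 = 10−1 = 9

0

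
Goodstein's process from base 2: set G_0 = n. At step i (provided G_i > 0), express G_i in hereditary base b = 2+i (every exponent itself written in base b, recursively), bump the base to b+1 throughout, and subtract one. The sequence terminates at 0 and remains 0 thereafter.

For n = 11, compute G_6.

i=0: 11 = 2^(2 + 1) + 2 + 1 (b=2); 2→3: 3^(3 + 1) + 3 + 1 = 85; 85−1 = 84
i=1: 84 = 3^(3 + 1) + 3 (b=3); 3→4: 4^(4 + 1) + 4 = 1028; 1028−1 = 1027
i=2: 1027 = 4^(4 + 1) + 3 (b=4); 4→5: 5^(5 + 1) + 3 = 15628; 15628−1 = 15627
i=3: 15627 = 5^(5 + 1) + 2 (b=5); 5→6: 6^(6 + 1) + 2 = 279938; 279938−1 = 279937
i=4: 279937 = 6^(6 + 1) + 1 (b=6); 6→7: 7^(7 + 1) + 1 = 5764802; 5764802−1 = 5764801
i=5: 5764801 = 7^(7 + 1) (b=7); 7→8: 8^(8 + 1) = 134217728; 134217728−1 = 134217727
i=6: 134217727 = 7·8^8 + 7·8^7 + 7·8^6 + 7·8^5 + 7·8^4 + 7·8^3 + 7·8^2 + 7·8 + 7 (b=8); 8→9: 7·9^9 + 7·9^7 + 7·9^6 + 7·9^5 + 7·9^4 + 7·9^3 + 7·9^2 + 7·9 + 7 = 2749609303; 2749609303−1 = 2749609302

134217727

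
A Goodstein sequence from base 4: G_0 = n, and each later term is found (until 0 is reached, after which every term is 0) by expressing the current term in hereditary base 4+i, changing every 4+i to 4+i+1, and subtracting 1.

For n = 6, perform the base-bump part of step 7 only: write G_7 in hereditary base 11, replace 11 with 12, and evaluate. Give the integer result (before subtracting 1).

[0] 6 ≡ 4 + 2 (base 4). Lift 5: 7. −1: 6.
[1] 6 ≡ 5 + 1 (base 5). Lift 6: 7. −1: 6.
[2] 6 ≡ 6 (base 6). Lift 7: 7. −1: 6.
[3] 6 ≡ 6 (base 7). Lift 8: 6. −1: 5.
[4] 5 ≡ 5 (base 8). Lift 9: 5. −1: 4.
[5] 4 ≡ 4 (base 9). Lift 10: 4. −1: 3.
[6] 3 ≡ 3 (base 10). Lift 11: 3. −1: 2.

2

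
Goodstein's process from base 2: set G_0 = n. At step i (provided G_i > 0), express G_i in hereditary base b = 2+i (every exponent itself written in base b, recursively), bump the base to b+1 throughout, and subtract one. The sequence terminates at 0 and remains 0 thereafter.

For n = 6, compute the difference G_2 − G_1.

base 2: 6 = 2^2 + 2; at 3: 3^3 + 3 = 30; next = 29
base 3: 29 = 3^3 + 2; at 4: 4^4 + 2 = 258; next = 257

228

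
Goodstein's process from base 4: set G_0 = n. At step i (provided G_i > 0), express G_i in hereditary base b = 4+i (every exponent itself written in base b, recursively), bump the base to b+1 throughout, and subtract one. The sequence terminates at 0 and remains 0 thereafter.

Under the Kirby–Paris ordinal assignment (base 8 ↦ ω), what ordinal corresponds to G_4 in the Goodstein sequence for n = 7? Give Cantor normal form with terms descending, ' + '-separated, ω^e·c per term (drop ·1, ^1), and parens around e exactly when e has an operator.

7 —HB4→ 4 + 3 —bump→ 5 + 3 = 8 —(−1)→ 7
7 —HB5→ 5 + 2 —bump→ 6 + 2 = 8 —(−1)→ 7
7 —HB6→ 6 + 1 —bump→ 7 + 1 = 8 —(−1)→ 7
7 —HB7→ 7 —bump→ 8 = 8 —(−1)→ 7

7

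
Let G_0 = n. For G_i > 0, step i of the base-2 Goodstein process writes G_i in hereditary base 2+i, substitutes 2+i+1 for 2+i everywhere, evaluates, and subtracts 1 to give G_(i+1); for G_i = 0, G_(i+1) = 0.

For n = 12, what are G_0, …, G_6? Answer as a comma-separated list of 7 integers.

12, 107, 1065, 15685, 280019, 5764910, 134217867

12 —HB2→ 2^(2 + 1) + 2^2 —bump→ 3^(3 + 1) + 3^3 = 108 —(−1)→ 107
107 —HB3→ 3^(3 + 1) + 2·3^2 + 2·3 + 2 —bump→ 4^(4 + 1) + 2·4^2 + 2·4 + 2 = 1066 —(−1)→ 1065
1065 —HB4→ 4^(4 + 1) + 2·4^2 + 2·4 + 1 —bump→ 5^(5 + 1) + 2·5^2 + 2·5 + 1 = 15686 —(−1)→ 15685
15685 —HB5→ 5^(5 + 1) + 2·5^2 + 2·5 —bump→ 6^(6 + 1) + 2·6^2 + 2·6 = 280020 —(−1)→ 280019
280019 —HB6→ 6^(6 + 1) + 2·6^2 + 6 + 5 —bump→ 7^(7 + 1) + 2·7^2 + 7 + 5 = 5764911 —(−1)→ 5764910
5764910 —HB7→ 7^(7 + 1) + 2·7^2 + 7 + 4 —bump→ 8^(8 + 1) + 2·8^2 + 8 + 4 = 134217868 —(−1)→ 134217867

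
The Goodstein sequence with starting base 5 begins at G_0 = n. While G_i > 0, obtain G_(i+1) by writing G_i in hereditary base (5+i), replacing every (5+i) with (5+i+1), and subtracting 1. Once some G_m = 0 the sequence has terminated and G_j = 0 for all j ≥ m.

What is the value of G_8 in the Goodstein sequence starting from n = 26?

78

G_0=26  [base 5] 5^2 + 1  →[5↦6]→  6^2 + 1 = 37  −1 ⇒ G_1=36
G_1=36  [base 6] 6^2  →[6↦7]→  7^2 = 49  −1 ⇒ G_2=48
G_2=48  [base 7] 6·7 + 6  →[7↦8]→  6·8 + 6 = 54  −1 ⇒ G_3=53
G_3=53  [base 8] 6·8 + 5  →[8↦9]→  6·9 + 5 = 59  −1 ⇒ G_4=58
G_4=58  [base 9] 6·9 + 4  →[9↦10]→  6·10 + 4 = 64  −1 ⇒ G_5=63
G_5=63  [base 10] 6·10 + 3  →[10↦11]→  6·11 + 3 = 69  −1 ⇒ G_6=68
G_6=68  [base 11] 6·11 + 2  →[11↦12]→  6·12 + 2 = 74  −1 ⇒ G_7=73
G_7=73  [base 12] 6·12 + 1  →[12↦13]→  6·13 + 1 = 79  −1 ⇒ G_8=78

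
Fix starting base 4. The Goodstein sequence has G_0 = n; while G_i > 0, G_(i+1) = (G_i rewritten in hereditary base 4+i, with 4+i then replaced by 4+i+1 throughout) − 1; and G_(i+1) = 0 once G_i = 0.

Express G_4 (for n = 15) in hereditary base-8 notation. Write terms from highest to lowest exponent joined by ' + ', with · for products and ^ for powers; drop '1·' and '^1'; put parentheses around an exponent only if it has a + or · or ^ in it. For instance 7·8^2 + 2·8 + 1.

2·8 + 7

G_0=15  [base 4] 3·4 + 3  →[4↦5]→  3·5 + 3 = 18  −1 ⇒ G_1=17
G_1=17  [base 5] 3·5 + 2  →[5↦6]→  3·6 + 2 = 20  −1 ⇒ G_2=19
G_2=19  [base 6] 3·6 + 1  →[6↦7]→  3·7 + 1 = 22  −1 ⇒ G_3=21
G_3=21  [base 7] 3·7  →[7↦8]→  3·8 = 24  −1 ⇒ G_4=23
G_4=23  [base 8] 2·8 + 7  →[8↦9]→  2·9 + 7 = 25  −1 ⇒ G_5=24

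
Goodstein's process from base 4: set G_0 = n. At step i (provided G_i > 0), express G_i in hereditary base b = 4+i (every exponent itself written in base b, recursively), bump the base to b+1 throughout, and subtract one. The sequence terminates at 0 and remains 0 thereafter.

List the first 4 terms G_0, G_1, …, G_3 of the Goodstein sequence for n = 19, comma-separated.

19, 27, 37, 49

(0) 19|_4 = 4^2 + 3 ↦ 5^2 + 3|_5 = 28 ⇒ 27
(1) 27|_5 = 5^2 + 2 ↦ 6^2 + 2|_6 = 38 ⇒ 37
(2) 37|_6 = 6^2 + 1 ↦ 7^2 + 1|_7 = 50 ⇒ 49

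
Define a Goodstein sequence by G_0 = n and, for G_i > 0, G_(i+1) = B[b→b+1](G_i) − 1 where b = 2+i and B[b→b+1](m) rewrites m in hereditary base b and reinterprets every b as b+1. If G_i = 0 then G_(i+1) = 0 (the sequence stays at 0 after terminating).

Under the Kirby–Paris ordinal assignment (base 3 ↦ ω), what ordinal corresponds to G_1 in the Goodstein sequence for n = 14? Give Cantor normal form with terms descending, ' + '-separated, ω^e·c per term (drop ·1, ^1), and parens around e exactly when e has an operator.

base 2: 14 = 2^(2 + 1) + 2^2 + 2; at 3: 3^(3 + 1) + 3^3 + 3 = 111; next = 110
base 3: 110 = 3^(3 + 1) + 3^3 + 2; at 4: 4^(4 + 1) + 4^4 + 2 = 1282; next = 1281

ω^(ω + 1) + ω^ω + 2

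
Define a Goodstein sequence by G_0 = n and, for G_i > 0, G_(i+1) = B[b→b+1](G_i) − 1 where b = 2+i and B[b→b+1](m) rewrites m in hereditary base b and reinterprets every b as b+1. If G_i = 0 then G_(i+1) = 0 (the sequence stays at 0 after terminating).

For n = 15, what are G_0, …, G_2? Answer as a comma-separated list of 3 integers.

15, 111, 1283

G_0=15  [base 2] 2^(2 + 1) + 2^2 + 2 + 1  →[2↦3]→  3^(3 + 1) + 3^3 + 3 + 1 = 112  −1 ⇒ G_1=111
G_1=111  [base 3] 3^(3 + 1) + 3^3 + 3  →[3↦4]→  4^(4 + 1) + 4^4 + 4 = 1284  −1 ⇒ G_2=1283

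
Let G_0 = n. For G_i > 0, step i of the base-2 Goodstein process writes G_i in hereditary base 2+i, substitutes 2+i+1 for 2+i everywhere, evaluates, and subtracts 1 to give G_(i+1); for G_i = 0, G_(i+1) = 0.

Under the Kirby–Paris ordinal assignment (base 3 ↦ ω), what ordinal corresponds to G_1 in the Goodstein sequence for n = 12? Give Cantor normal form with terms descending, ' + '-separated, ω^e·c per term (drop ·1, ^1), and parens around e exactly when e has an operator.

ω^(ω + 1) + ω^2·2 + ω·2 + 2

step 0: 12 = 2^(2 + 1) + 2^2; sub 3 for 2: 3^(3 + 1) + 3^3; = 108; G_1 = 108−1 = 107
step 1: 107 = 3^(3 + 1) + 2·3^2 + 2·3 + 2; sub 4 for 3: 4^(4 + 1) + 2·4^2 + 2·4 + 2; = 1066; G_2 = 1066−1 = 1065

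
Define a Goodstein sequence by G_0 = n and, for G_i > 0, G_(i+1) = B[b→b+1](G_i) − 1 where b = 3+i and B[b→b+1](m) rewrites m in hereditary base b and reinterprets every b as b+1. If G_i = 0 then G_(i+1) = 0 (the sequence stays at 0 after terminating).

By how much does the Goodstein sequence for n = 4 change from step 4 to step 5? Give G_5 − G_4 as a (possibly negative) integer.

-1

step 0: 4 = 3 + 1; sub 4 for 3: 4 + 1; = 5; G_1 = 5−1 = 4
step 1: 4 = 4; sub 5 for 4: 5; = 5; G_2 = 5−1 = 4
step 2: 4 = 4; sub 6 for 5: 4; = 4; G_3 = 4−1 = 3
step 3: 3 = 3; sub 7 for 6: 3; = 3; G_4 = 3−1 = 2
step 4: 2 = 2; sub 8 for 7: 2; = 2; G_5 = 2−1 = 1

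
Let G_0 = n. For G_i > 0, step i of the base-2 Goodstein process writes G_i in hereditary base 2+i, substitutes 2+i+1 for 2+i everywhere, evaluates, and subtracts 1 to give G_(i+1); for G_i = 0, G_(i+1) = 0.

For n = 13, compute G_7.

base 2: 13 = 2^(2 + 1) + 2^2 + 1; at 3: 3^(3 + 1) + 3^3 + 1 = 109; next = 108
base 3: 108 = 3^(3 + 1) + 3^3; at 4: 4^(4 + 1) + 4^4 = 1280; next = 1279
base 4: 1279 = 4^(4 + 1) + 3·4^3 + 3·4^2 + 3·4 + 3; at 5: 5^(5 + 1) + 3·5^3 + 3·5^2 + 3·5 + 3 = 16093; next = 16092
base 5: 16092 = 5^(5 + 1) + 3·5^3 + 3·5^2 + 3·5 + 2; at 6: 6^(6 + 1) + 3·6^3 + 3·6^2 + 3·6 + 2 = 280712; next = 280711
base 6: 280711 = 6^(6 + 1) + 3·6^3 + 3·6^2 + 3·6 + 1; at 7: 7^(7 + 1) + 3·7^3 + 3·7^2 + 3·7 + 1 = 5765999; next = 5765998
base 7: 5765998 = 7^(7 + 1) + 3·7^3 + 3·7^2 + 3·7; at 8: 8^(8 + 1) + 3·8^3 + 3·8^2 + 3·8 = 134219480; next = 134219479
base 8: 134219479 = 8^(8 + 1) + 3·8^3 + 3·8^2 + 2·8 + 7; at 9: 9^(9 + 1) + 3·9^3 + 3·9^2 + 2·9 + 7 = 3486786856; next = 3486786855
base 9: 3486786855 = 9^(9 + 1) + 3·9^3 + 3·9^2 + 2·9 + 6; at 10: 10^(10 + 1) + 3·10^3 + 3·10^2 + 2·10 + 6 = 100000003326; next = 100000003325

3486786855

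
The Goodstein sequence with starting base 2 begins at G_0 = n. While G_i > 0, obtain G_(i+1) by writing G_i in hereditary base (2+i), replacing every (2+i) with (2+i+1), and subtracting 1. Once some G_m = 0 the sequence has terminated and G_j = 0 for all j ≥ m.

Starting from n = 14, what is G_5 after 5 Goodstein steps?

G_0=14  [base 2] 2^(2 + 1) + 2^2 + 2  →[2↦3]→  3^(3 + 1) + 3^3 + 3 = 111  −1 ⇒ G_1=110
G_1=110  [base 3] 3^(3 + 1) + 3^3 + 2  →[3↦4]→  4^(4 + 1) + 4^4 + 2 = 1282  −1 ⇒ G_2=1281
G_2=1281  [base 4] 4^(4 + 1) + 4^4 + 1  →[4↦5]→  5^(5 + 1) + 5^5 + 1 = 18751  −1 ⇒ G_3=18750
G_3=18750  [base 5] 5^(5 + 1) + 5^5  →[5↦6]→  6^(6 + 1) + 6^6 = 326592  −1 ⇒ G_4=326591
G_4=326591  [base 6] 6^(6 + 1) + 5·6^5 + 5·6^4 + 5·6^3 + 5·6^2 + 5·6 + 5  →[6↦7]→  7^(7 + 1) + 5·7^5 + 5·7^4 + 5·7^3 + 5·7^2 + 5·7 + 5 = 5862841  −1 ⇒ G_5=5862840
G_5=5862840  [base 7] 7^(7 + 1) + 5·7^5 + 5·7^4 + 5·7^3 + 5·7^2 + 5·7 + 4  →[7↦8]→  8^(8 + 1) + 5·8^5 + 5·8^4 + 5·8^3 + 5·8^2 + 5·8 + 4 = 134404972  −1 ⇒ G_6=134404971

5862840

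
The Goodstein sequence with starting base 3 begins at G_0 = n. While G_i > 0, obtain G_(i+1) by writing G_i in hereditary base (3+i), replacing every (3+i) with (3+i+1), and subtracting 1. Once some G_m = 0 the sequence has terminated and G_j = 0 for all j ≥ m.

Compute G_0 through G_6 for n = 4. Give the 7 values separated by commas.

G_0 = 4. HB_3(4) = 3 + 1. Bump = 5. G_1 = 4.
G_1 = 4. HB_4(4) = 4. Bump = 5. G_2 = 4.
G_2 = 4. HB_5(4) = 4. Bump = 4. G_3 = 3.
G_3 = 3. HB_6(3) = 3. Bump = 3. G_4 = 2.
G_4 = 2. HB_7(2) = 2. Bump = 2. G_5 = 1.
G_5 = 1. HB_8(1) = 1. Bump = 1. G_6 = 0.

4, 4, 4, 3, 2, 1, 0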